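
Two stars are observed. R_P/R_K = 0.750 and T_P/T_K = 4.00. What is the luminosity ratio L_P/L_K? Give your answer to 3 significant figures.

144

From the Stefan–Boltzmann law, L ∝ R²T⁴, so
L_P/L_K = (R_P/R_K)² (T_P/T_K)⁴ = (0.750)² × (4.00)⁴ = 0.5625 × 256.0 = 144.0.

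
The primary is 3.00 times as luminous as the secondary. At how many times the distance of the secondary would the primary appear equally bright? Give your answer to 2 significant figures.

Equal flux requires L_p/d_p² = L_s/d_s², so d_p/d_s = √(L_p/L_s)
= √(3.00) = 1.732.

1.7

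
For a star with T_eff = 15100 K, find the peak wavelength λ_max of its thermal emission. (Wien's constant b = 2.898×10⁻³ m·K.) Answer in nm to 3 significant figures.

192 nm

λ_max = b/T = 2.898×10⁻³ / 15100 = 1.92×10^-7 m = 191.9 nm.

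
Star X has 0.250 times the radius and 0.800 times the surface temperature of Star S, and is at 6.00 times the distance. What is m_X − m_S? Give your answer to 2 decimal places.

7.87

L_X/L_S = (0.250)²(0.800)⁴ = 0.02560.
F_X/F_S = (L_X/L_S)/(d_X/d_S)² = 0.02560/36.00 = 7.111×10^-4.
m_X − m_S = −2.5 log₁₀(7.111×10^-4) = 7.87.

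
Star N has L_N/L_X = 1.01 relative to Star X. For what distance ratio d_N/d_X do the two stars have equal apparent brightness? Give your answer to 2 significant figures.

Equal flux requires L_N/d_N² = L_X/d_X², so d_N/d_X = √(L_N/L_X)
= √(1.01) = 1.005.

1.0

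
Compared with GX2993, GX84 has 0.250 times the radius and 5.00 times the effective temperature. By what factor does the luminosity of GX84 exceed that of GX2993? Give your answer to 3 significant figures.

39.1

From the Stefan–Boltzmann law, L ∝ R²T⁴, so
L_GX84/L_GX2993 = (R_GX84/R_GX2993)² (T_GX84/T_GX2993)⁴ = (0.250)² × (5.00)⁴ = 0.06250 × 625.0 = 39.06.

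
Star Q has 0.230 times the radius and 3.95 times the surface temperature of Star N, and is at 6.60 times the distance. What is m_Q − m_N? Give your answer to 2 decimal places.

1.32

L_Q/L_N = (0.230)²(3.95)⁴ = 12.88.
F_Q/F_N = (L_Q/L_N)/(d_Q/d_N)² = 12.88/43.56 = 0.2956.
m_Q − m_N = −2.5 log₁₀(0.2956) = 1.32.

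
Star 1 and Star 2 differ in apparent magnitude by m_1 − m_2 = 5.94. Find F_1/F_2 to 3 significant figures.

0.00421

F_1/F_2 = 10^(−(m_1 − m_2)/2.5) = 10^(-5.94/2.5) = 10^-2.376 = 0.004207.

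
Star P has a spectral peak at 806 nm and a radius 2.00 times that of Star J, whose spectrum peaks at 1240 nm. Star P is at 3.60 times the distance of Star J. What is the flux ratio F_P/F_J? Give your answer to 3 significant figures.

1.73

Wien's law: T_P/T_J = λ_J/λ_P = 1240/806 = 1.538.
L_P/L_J = (R_P/R_J)²(T_P/T_J)⁴ = (2.00)²(1.538)⁴ = 22.41.
F_P/F_J = (L_P/L_J)/(d_P/d_J)² = 22.41/(3.60)² = 1.729.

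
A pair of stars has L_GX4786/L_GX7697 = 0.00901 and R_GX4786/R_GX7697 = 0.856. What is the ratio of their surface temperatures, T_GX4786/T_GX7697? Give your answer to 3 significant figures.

0.333

L ∝ R²T⁴ gives T ∝ (L/R²)^(1/4), so
T_GX4786/T_GX7697 = (0.00901 / 0.856²)^(1/4) = (0.01230)^(1/4) = 0.3330.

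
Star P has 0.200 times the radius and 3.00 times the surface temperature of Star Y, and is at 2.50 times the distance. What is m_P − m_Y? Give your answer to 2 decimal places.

0.71

L_P/L_Y = (0.200)²(3.00)⁴ = 3.240.
F_P/F_Y = (L_P/L_Y)/(d_P/d_Y)² = 3.240/6.250 = 0.5184.
m_P − m_Y = −2.5 log₁₀(0.5184) = 0.71.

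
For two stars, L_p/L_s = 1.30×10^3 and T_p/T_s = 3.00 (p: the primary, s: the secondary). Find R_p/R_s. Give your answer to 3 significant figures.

L ∝ R²T⁴ gives R ∝ √L / T², so
R_p/R_s = √(1.30×10^3) / (3.00)² = 36.06 / 9.000 = 4.006.

4.01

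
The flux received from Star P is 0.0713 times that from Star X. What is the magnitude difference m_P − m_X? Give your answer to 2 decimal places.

2.87

m_P − m_X = −2.5 log₁₀(F_P/F_X) = −2.5 log₁₀(0.0713) = −2.5 × (-1.147) = 2.867.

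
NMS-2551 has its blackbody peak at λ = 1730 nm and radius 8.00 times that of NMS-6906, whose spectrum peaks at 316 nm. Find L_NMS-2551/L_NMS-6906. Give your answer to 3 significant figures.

Wien's law gives T ∝ 1/λ_max, so T_NMS-2551/T_NMS-6906 = λ_NMS-6906/λ_NMS-2551 = 316/1730 = 0.1827.
Then L ∝ R²T⁴ gives L_NMS-2551/L_NMS-6906 = (8.00)² × (0.1827)⁴ = 64.00 × 0.001113 = 0.07124.

0.0712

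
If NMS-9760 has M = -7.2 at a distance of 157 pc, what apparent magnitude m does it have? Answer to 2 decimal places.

-1.22

m = M + 5 log₁₀(d/10 pc) = -7.2 + 5 log₁₀(157/10)
  = -7.2 + 5 × 1.196 = -7.2 + 5.98 = -1.22.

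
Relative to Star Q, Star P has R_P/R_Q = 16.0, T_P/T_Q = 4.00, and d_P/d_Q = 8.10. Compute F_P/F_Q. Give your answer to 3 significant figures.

L_P/L_Q = (R_P/R_Q)²(T_P/T_Q)⁴ = (16.0)² × (4.00)⁴ = 6.554×10^4.
F_P/F_Q = (L_P/L_Q)/(d_P/d_Q)² = 6.554×10^4 / (8.10)² = 998.9.

999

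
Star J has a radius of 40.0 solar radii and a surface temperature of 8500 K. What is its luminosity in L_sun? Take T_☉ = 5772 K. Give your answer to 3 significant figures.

L/L_☉ = (R/R_☉)² (T/T_☉)⁴ = (40.0)² × (8500/5772)⁴
       = 1600 × (1.473)⁴ = 1600 × 4.703 = 7525.

7.52×10^3 L_sun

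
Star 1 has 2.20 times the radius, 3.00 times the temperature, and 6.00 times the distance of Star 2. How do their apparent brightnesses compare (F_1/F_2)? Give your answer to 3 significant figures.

10.9

L_1/L_2 = (R_1/R_2)²(T_1/T_2)⁴ = (2.20)² × (3.00)⁴ = 392.0.
F_1/F_2 = (L_1/L_2)/(d_1/d_2)² = 392.0 / (6.00)² = 10.89.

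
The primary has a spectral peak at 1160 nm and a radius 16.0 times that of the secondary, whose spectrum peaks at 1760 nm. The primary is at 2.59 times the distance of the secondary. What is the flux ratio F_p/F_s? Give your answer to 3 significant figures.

Wien's law: T_p/T_s = λ_s/λ_p = 1760/1160 = 1.517.
L_p/L_s = (R_p/R_s)²(T_p/T_s)⁴ = (16.0)²(1.517)⁴ = 1357.
F_p/F_s = (L_p/L_s)/(d_p/d_s)² = 1357/(2.59)² = 202.2.

202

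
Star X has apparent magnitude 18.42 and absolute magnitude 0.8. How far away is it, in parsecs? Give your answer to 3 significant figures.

3.34×10^4 pc

m − M = 5 log₁₀(d/10 pc)
18.42 − (0.8) = 17.62 = 5 log₁₀(d/10)
d = 10 × 10^(17.62/5) = 10 × 10^3.524 = 3.342×10^4 pc.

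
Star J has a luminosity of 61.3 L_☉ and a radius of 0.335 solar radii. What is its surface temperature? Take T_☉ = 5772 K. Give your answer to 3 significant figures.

T/T_☉ = (L/L_☉)^(1/4) / (R/R_☉)^(1/2)
T = 5772 × (61.3)^(1/4) / √(0.335) = 5772 × 2.798 / 0.5788 = 2.790×10^4 K.

2.79×10^4 K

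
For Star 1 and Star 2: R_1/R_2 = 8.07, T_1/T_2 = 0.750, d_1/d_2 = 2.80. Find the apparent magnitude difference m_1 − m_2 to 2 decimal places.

L_1/L_2 = (8.07)²(0.750)⁴ = 20.61.
F_1/F_2 = (L_1/L_2)/(d_1/d_2)² = 20.61/7.840 = 2.628.
m_1 − m_2 = −2.5 log₁₀(2.628) = -1.05.

-1.05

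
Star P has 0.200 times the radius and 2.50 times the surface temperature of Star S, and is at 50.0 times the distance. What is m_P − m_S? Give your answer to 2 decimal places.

8.01

L_P/L_S = (0.200)²(2.50)⁴ = 1.563.
F_P/F_S = (L_P/L_S)/(d_P/d_S)² = 1.563/2500 = 6.250×10^-4.
m_P − m_S = −2.5 log₁₀(6.250×10^-4) = 8.01.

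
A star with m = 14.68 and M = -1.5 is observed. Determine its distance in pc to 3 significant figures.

m − M = 5 log₁₀(d/10 pc)
14.68 − (-1.5) = 16.18 = 5 log₁₀(d/10)
d = 10 × 10^(16.18/5) = 10 × 10^3.236 = 1.722×10^4 pc.

1.72×10^4 pc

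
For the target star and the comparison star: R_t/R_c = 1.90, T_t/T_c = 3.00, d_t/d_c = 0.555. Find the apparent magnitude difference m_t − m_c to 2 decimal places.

L_t/L_c = (1.90)²(3.00)⁴ = 292.4.
F_t/F_c = (L_t/L_c)/(d_t/d_c)² = 292.4/0.3080 = 949.3.
m_t − m_c = −2.5 log₁₀(949.3) = -7.44.

-7.44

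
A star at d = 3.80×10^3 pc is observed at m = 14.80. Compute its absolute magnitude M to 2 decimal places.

M = m − 5 log₁₀(d/10 pc) = 14.80 − 5 log₁₀(3.80×10^3/10)
  = 14.80 − 5 × 2.580 = 14.80 − 12.90 = 1.90.

1.90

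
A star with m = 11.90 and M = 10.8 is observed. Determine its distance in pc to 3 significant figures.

16.6 pc

m − M = 5 log₁₀(d/10 pc)
11.90 − (10.8) = 1.10 = 5 log₁₀(d/10)
d = 10 × 10^(1.10/5) = 10 × 10^0.220 = 16.60 pc.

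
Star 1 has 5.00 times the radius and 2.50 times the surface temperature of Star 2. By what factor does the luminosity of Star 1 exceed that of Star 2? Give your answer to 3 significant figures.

From the Stefan–Boltzmann law, L ∝ R²T⁴, so
L_1/L_2 = (R_1/R_2)² (T_1/T_2)⁴ = (5.00)² × (2.50)⁴ = 25.00 × 39.06 = 976.6.

977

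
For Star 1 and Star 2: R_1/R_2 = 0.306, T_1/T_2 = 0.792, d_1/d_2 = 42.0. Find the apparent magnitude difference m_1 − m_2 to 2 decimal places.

11.70

L_1/L_2 = (0.306)²(0.792)⁴ = 0.03684.
F_1/F_2 = (L_1/L_2)/(d_1/d_2)² = 0.03684/1764 = 2.089×10^-5.
m_1 − m_2 = −2.5 log₁₀(2.089×10^-5) = 11.70.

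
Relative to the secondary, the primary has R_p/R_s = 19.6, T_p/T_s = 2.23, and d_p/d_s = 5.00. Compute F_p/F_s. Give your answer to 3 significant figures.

380

L_p/L_s = (R_p/R_s)²(T_p/T_s)⁴ = (19.6)² × (2.23)⁴ = 9500.
F_p/F_s = (L_p/L_s)/(d_p/d_s)² = 9500 / (5.00)² = 380.0.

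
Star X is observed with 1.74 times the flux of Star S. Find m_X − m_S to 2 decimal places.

-0.60

m_X − m_S = −2.5 log₁₀(F_X/F_S) = −2.5 log₁₀(1.74) = −2.5 × (0.241) = -0.601.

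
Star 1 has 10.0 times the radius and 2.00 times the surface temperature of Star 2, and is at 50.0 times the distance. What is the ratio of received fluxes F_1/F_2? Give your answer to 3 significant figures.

0.640

L_1/L_2 = (R_1/R_2)²(T_1/T_2)⁴ = (10.0)² × (2.00)⁴ = 1600.
F_1/F_2 = (L_1/L_2)/(d_1/d_2)² = 1600 / (50.0)² = 0.6400.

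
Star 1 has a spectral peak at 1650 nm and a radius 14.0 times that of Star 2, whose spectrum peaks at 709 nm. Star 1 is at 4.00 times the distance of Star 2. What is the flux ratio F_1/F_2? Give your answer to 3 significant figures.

0.418

Wien's law: T_1/T_2 = λ_2/λ_1 = 709/1650 = 0.4297.
L_1/L_2 = (R_1/R_2)²(T_1/T_2)⁴ = (14.0)²(0.4297)⁴ = 6.682.
F_1/F_2 = (L_1/L_2)/(d_1/d_2)² = 6.682/(4.00)² = 0.4176.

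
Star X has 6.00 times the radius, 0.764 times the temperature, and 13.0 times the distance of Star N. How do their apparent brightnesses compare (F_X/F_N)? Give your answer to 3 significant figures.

L_X/L_N = (R_X/R_N)²(T_X/T_N)⁴ = (6.00)² × (0.764)⁴ = 12.27.
F_X/F_N = (L_X/L_N)/(d_X/d_N)² = 12.27 / (13.0)² = 0.07258.

0.0726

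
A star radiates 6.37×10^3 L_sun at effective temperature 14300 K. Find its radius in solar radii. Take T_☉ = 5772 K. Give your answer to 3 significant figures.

13.0 solar radii

R/R_☉ = √(L/L_☉) / (T/T_☉)² = √(6.37×10^3) / (2.477)²
       = 79.81 / 6.138 = 13.00.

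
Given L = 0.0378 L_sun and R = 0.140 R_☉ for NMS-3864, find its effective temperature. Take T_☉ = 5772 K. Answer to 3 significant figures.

6.80×10^3 K

T/T_☉ = (L/L_☉)^(1/4) / (R/R_☉)^(1/2)
T = 5772 × (0.0378)^(1/4) / √(0.140) = 5772 × 0.4409 / 0.3742 = 6802 K.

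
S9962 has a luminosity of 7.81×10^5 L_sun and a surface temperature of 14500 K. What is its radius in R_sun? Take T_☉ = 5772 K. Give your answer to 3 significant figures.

R/R_☉ = √(L/L_☉) / (T/T_☉)² = √(7.81×10^5) / (2.512)²
       = 883.7 / 6.311 = 140.0.

140 R_sun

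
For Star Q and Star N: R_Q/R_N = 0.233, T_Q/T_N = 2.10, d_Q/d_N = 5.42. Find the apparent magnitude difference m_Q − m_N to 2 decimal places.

L_Q/L_N = (0.233)²(2.10)⁴ = 1.056.
F_Q/F_N = (L_Q/L_N)/(d_Q/d_N)² = 1.056/29.38 = 0.03594.
m_Q − m_N = −2.5 log₁₀(0.03594) = 3.61.

3.61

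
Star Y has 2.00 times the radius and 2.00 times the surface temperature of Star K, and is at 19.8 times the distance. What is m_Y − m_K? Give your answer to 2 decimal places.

L_Y/L_K = (2.00)²(2.00)⁴ = 64.00.
F_Y/F_K = (L_Y/L_K)/(d_Y/d_K)² = 64.00/392.0 = 0.1632.
m_Y − m_K = −2.5 log₁₀(0.1632) = 1.97.

1.97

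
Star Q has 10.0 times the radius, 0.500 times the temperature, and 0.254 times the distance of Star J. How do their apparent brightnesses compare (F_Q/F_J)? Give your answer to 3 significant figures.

96.9

L_Q/L_J = (R_Q/R_J)²(T_Q/T_J)⁴ = (10.0)² × (0.500)⁴ = 6.250.
F_Q/F_J = (L_Q/L_J)/(d_Q/d_J)² = 6.250 / (0.254)² = 96.88.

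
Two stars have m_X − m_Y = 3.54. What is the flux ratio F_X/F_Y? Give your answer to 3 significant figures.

F_X/F_Y = 10^(−(m_X − m_Y)/2.5) = 10^(-3.54/2.5) = 10^-1.416 = 0.03837.

0.0384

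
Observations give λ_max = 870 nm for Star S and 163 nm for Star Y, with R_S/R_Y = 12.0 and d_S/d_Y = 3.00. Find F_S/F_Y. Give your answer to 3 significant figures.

Wien's law: T_S/T_Y = λ_Y/λ_S = 163/870 = 0.1874.
L_S/L_Y = (R_S/R_Y)²(T_S/T_Y)⁴ = (12.0)²(0.1874)⁴ = 0.1774.
F_S/F_Y = (L_S/L_Y)/(d_S/d_Y)² = 0.1774/(3.00)² = 0.01971.

0.0197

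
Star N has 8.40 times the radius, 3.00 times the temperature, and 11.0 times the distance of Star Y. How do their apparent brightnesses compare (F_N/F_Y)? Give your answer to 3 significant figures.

47.2

L_N/L_Y = (R_N/R_Y)²(T_N/T_Y)⁴ = (8.40)² × (3.00)⁴ = 5715.
F_N/F_Y = (L_N/L_Y)/(d_N/d_Y)² = 5715 / (11.0)² = 47.23.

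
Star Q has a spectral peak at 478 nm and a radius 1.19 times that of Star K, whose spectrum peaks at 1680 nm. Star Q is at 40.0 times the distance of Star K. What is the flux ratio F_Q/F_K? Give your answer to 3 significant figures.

Wien's law: T_Q/T_K = λ_K/λ_Q = 1680/478 = 3.515.
L_Q/L_K = (R_Q/R_K)²(T_Q/T_K)⁴ = (1.19)²(3.515)⁴ = 216.1.
F_Q/F_K = (L_Q/L_K)/(d_Q/d_K)² = 216.1/(40.0)² = 0.1351.

0.135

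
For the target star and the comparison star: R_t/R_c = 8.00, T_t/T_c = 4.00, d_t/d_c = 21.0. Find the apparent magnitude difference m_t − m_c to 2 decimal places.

-3.92

L_t/L_c = (8.00)²(4.00)⁴ = 1.638×10^4.
F_t/F_c = (L_t/L_c)/(d_t/d_c)² = 1.638×10^4/441.0 = 37.15.
m_t − m_c = −2.5 log₁₀(37.15) = -3.92.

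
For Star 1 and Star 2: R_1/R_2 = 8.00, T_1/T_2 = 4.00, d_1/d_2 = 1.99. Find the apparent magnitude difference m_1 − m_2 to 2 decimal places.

-9.04

L_1/L_2 = (8.00)²(4.00)⁴ = 1.638×10^4.
F_1/F_2 = (L_1/L_2)/(d_1/d_2)² = 1.638×10^4/3.960 = 4137.
m_1 − m_2 = −2.5 log₁₀(4137) = -9.04.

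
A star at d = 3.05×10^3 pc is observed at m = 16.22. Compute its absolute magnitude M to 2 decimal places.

3.80

M = m − 5 log₁₀(d/10 pc) = 16.22 − 5 log₁₀(3.05×10^3/10)
  = 16.22 − 5 × 2.484 = 16.22 − 12.42 = 3.80.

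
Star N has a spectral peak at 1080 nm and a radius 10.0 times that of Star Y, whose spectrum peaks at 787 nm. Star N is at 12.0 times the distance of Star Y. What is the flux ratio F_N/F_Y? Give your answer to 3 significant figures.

0.196

Wien's law: T_N/T_Y = λ_Y/λ_N = 787/1080 = 0.7287.
L_N/L_Y = (R_N/R_Y)²(T_N/T_Y)⁴ = (10.0)²(0.7287)⁴ = 28.20.
F_N/F_Y = (L_N/L_Y)/(d_N/d_Y)² = 28.20/(12.0)² = 0.1958.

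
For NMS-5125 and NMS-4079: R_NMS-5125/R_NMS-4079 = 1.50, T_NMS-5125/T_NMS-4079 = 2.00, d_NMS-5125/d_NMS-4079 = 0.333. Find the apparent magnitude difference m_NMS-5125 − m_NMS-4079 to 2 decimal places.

-6.28

L_NMS-5125/L_NMS-4079 = (1.50)²(2.00)⁴ = 36.00.
F_NMS-5125/F_NMS-4079 = (L_NMS-5125/L_NMS-4079)/(d_NMS-5125/d_NMS-4079)² = 36.00/0.1109 = 324.6.
m_NMS-5125 − m_NMS-4079 = −2.5 log₁₀(324.6) = -6.28.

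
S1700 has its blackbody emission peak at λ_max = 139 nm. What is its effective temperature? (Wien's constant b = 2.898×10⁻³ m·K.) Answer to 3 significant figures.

2.08×10^4 K

T = b/λ_max = 2.898×10⁻³ / (139×10⁻⁹) = 2.085×10^4 K.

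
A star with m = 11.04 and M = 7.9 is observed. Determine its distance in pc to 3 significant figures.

42.5 pc

m − M = 5 log₁₀(d/10 pc)
11.04 − (7.9) = 3.14 = 5 log₁₀(d/10)
d = 10 × 10^(3.14/5) = 10 × 10^0.628 = 42.46 pc.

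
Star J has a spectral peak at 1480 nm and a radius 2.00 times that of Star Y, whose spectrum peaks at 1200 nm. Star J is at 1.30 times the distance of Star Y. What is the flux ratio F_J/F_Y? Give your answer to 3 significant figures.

Wien's law: T_J/T_Y = λ_Y/λ_J = 1200/1480 = 0.8108.
L_J/L_Y = (R_J/R_Y)²(T_J/T_Y)⁴ = (2.00)²(0.8108)⁴ = 1.729.
F_J/F_Y = (L_J/L_Y)/(d_J/d_Y)² = 1.729/(1.30)² = 1.023.

1.02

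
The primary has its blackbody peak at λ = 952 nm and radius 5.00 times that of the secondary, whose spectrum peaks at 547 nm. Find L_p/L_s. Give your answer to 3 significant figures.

2.72

Wien's law gives T ∝ 1/λ_max, so T_p/T_s = λ_s/λ_p = 547/952 = 0.5746.
Then L ∝ R²T⁴ gives L_p/L_s = (5.00)² × (0.5746)⁴ = 25.00 × 0.1090 = 2.725.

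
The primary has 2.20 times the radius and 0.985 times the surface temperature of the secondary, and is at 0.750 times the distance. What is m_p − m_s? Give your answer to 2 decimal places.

L_p/L_s = (2.20)²(0.985)⁴ = 4.556.
F_p/F_s = (L_p/L_s)/(d_p/d_s)² = 4.556/0.5625 = 8.100.
m_p − m_s = −2.5 log₁₀(8.100) = -2.27.

-2.27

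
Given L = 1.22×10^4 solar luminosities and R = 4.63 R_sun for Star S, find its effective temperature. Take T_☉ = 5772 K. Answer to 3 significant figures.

T/T_☉ = (L/L_☉)^(1/4) / (R/R_☉)^(1/2)
T = 5772 × (1.22×10^4)^(1/4) / √(4.63) = 5772 × 10.51 / 2.152 = 2.819×10^4 K.

2.82×10^4 K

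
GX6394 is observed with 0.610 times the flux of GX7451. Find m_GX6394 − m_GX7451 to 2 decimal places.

0.54

m_GX6394 − m_GX7451 = −2.5 log₁₀(F_GX6394/F_GX7451) = −2.5 log₁₀(0.610) = −2.5 × (-0.215) = 0.537.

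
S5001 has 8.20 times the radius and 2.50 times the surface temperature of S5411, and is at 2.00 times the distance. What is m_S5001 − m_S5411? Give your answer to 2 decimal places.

L_S5001/L_S5411 = (8.20)²(2.50)⁴ = 2627.
F_S5001/F_S5411 = (L_S5001/L_S5411)/(d_S5001/d_S5411)² = 2627/4.000 = 656.6.
m_S5001 − m_S5411 = −2.5 log₁₀(656.6) = -7.04.

-7.04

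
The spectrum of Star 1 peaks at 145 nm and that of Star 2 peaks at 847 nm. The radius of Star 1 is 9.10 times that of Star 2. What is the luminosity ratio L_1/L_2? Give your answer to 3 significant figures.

9.64×10^4

Wien's law gives T ∝ 1/λ_max, so T_1/T_2 = λ_2/λ_1 = 847/145 = 5.841.
Then L ∝ R²T⁴ gives L_1/L_2 = (9.10)² × (5.841)⁴ = 82.81 × 1164 = 9.641×10^4.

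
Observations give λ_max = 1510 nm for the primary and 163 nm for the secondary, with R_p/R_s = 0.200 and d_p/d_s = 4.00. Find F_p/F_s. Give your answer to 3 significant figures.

Wien's law: T_p/T_s = λ_s/λ_p = 163/1510 = 0.1079.
L_p/L_s = (R_p/R_s)²(T_p/T_s)⁴ = (0.200)²(0.1079)⁴ = 5.431×10^-6.
F_p/F_s = (L_p/L_s)/(d_p/d_s)² = 5.431×10^-6/(4.00)² = 3.395×10^-7.

3.39×10^-7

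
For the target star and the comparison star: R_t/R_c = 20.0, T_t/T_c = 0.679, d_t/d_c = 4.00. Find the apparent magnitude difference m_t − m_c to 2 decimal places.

L_t/L_c = (20.0)²(0.679)⁴ = 85.02.
F_t/F_c = (L_t/L_c)/(d_t/d_c)² = 85.02/16.00 = 5.314.
m_t − m_c = −2.5 log₁₀(5.314) = -1.81.

-1.81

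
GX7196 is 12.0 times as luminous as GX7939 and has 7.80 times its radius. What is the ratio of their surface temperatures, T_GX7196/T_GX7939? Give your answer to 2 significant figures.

0.67

L ∝ R²T⁴ gives T ∝ (L/R²)^(1/4), so
T_GX7196/T_GX7939 = (12.0 / 7.80²)^(1/4) = (0.1972)^(1/4) = 0.6664.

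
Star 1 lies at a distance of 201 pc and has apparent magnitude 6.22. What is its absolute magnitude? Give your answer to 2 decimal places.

-0.30

M = m − 5 log₁₀(d/10 pc) = 6.22 − 5 log₁₀(201/10)
  = 6.22 − 5 × 1.303 = 6.22 − 6.52 = -0.30.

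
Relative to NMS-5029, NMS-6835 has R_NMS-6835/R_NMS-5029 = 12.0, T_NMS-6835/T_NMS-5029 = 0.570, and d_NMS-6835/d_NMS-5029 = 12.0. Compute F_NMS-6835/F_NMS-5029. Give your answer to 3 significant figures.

L_NMS-6835/L_NMS-5029 = (R_NMS-6835/R_NMS-5029)²(T_NMS-6835/T_NMS-5029)⁴ = (12.0)² × (0.570)⁴ = 15.20.
F_NMS-6835/F_NMS-5029 = (L_NMS-6835/L_NMS-5029)/(d_NMS-6835/d_NMS-5029)² = 15.20 / (12.0)² = 0.1056.

0.106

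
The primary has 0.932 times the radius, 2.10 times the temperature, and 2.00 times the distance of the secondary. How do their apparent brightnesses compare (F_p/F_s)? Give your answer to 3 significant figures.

4.22

L_p/L_s = (R_p/R_s)²(T_p/T_s)⁴ = (0.932)² × (2.10)⁴ = 16.89.
F_p/F_s = (L_p/L_s)/(d_p/d_s)² = 16.89 / (2.00)² = 4.223.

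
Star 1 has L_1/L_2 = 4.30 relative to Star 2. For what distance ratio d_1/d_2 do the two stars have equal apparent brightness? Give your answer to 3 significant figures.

Equal flux requires L_1/d_1² = L_2/d_2², so d_1/d_2 = √(L_1/L_2)
= √(4.30) = 2.074.

2.07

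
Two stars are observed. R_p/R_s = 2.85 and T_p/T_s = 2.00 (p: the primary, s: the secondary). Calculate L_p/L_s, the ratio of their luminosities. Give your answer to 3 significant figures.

130

From the Stefan–Boltzmann law, L ∝ R²T⁴, so
L_p/L_s = (R_p/R_s)² (T_p/T_s)⁴ = (2.85)² × (2.00)⁴ = 8.123 × 16.00 = 130.0.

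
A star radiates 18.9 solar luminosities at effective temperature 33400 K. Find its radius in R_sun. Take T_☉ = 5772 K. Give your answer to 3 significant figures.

R/R_☉ = √(L/L_☉) / (T/T_☉)² = √(18.9) / (5.787)²
       = 4.347 / 33.48 = 0.1298.

0.130 R_sun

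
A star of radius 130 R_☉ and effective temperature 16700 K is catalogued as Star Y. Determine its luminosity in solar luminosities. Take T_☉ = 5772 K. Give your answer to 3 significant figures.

1.18×10^6 solar luminosities

L/L_☉ = (R/R_☉)² (T/T_☉)⁴ = (130)² × (16700/5772)⁴
       = 1.690×10^4 × (2.893)⁴ = 1.690×10^4 × 70.07 = 1.184×10^6.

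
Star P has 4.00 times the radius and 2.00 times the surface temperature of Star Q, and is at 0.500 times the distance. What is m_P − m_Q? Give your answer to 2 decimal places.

-7.53

L_P/L_Q = (4.00)²(2.00)⁴ = 256.0.
F_P/F_Q = (L_P/L_Q)/(d_P/d_Q)² = 256.0/0.2500 = 1024.
m_P − m_Q = −2.5 log₁₀(1024) = -7.53.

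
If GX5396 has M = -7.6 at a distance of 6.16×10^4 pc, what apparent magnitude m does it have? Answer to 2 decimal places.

11.35

m = M + 5 log₁₀(d/10 pc) = -7.6 + 5 log₁₀(6.16×10^4/10)
  = -7.6 + 5 × 3.790 = -7.6 + 18.95 = 11.35.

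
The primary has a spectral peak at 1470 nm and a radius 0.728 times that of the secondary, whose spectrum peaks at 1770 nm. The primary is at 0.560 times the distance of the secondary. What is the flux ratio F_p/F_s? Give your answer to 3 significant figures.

Wien's law: T_p/T_s = λ_s/λ_p = 1770/1470 = 1.204.
L_p/L_s = (R_p/R_s)²(T_p/T_s)⁴ = (0.728)²(1.204)⁴ = 1.114.
F_p/F_s = (L_p/L_s)/(d_p/d_s)² = 1.114/(0.560)² = 3.552.

3.55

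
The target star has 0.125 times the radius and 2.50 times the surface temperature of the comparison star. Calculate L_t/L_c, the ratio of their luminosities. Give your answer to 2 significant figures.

0.61

From the Stefan–Boltzmann law, L ∝ R²T⁴, so
L_t/L_c = (R_t/R_c)² (T_t/T_c)⁴ = (0.125)² × (2.50)⁴ = 0.01562 × 39.06 = 0.6104.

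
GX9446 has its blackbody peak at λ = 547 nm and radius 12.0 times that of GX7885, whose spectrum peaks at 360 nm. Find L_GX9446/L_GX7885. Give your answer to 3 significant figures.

27.0

Wien's law gives T ∝ 1/λ_max, so T_GX9446/T_GX7885 = λ_GX7885/λ_GX9446 = 360/547 = 0.6581.
Then L ∝ R²T⁴ gives L_GX9446/L_GX7885 = (12.0)² × (0.6581)⁴ = 144.0 × 0.1876 = 27.02.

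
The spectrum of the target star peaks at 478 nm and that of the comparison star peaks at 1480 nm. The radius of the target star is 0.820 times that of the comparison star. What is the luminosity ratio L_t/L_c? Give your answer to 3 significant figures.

Wien's law gives T ∝ 1/λ_max, so T_t/T_c = λ_c/λ_t = 1480/478 = 3.096.
Then L ∝ R²T⁴ gives L_t/L_c = (0.820)² × (3.096)⁴ = 0.6724 × 91.90 = 61.80.

61.8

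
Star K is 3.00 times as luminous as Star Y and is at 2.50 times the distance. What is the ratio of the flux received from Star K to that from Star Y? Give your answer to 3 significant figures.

0.480

F = L/(4πd²), so F_K/F_Y = (L_K/L_Y) / (d_K/d_Y)²
= 3.00 / (2.50)² = 3.00 / 6.250 = 0.4800.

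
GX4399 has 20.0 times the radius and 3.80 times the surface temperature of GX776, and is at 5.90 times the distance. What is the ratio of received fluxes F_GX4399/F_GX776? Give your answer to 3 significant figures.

L_GX4399/L_GX776 = (R_GX4399/R_GX776)²(T_GX4399/T_GX776)⁴ = (20.0)² × (3.80)⁴ = 8.341×10^4.
F_GX4399/F_GX776 = (L_GX4399/L_GX776)/(d_GX4399/d_GX776)² = 8.341×10^4 / (5.90)² = 2396.

2.40×10^3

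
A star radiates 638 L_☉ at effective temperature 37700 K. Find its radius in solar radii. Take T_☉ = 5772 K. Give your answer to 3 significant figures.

R/R_☉ = √(L/L_☉) / (T/T_☉)² = √(638) / (6.532)²
       = 25.26 / 42.66 = 0.5921.

0.592 solar radii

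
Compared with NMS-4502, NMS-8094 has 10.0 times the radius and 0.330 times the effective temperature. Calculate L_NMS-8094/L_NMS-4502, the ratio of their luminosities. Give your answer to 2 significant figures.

From the Stefan–Boltzmann law, L ∝ R²T⁴, so
L_NMS-8094/L_NMS-4502 = (R_NMS-8094/R_NMS-4502)² (T_NMS-8094/T_NMS-4502)⁴ = (10.0)² × (0.330)⁴ = 100.0 × 0.01186 = 1.186.

1.2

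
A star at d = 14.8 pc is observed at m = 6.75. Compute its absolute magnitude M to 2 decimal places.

M = m − 5 log₁₀(d/10 pc) = 6.75 − 5 log₁₀(14.8/10)
  = 6.75 − 5 × 0.170 = 6.75 − 0.85 = 5.90.

5.90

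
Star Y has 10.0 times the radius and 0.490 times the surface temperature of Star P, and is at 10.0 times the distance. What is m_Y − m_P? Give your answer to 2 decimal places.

L_Y/L_P = (10.0)²(0.490)⁴ = 5.765.
F_Y/F_P = (L_Y/L_P)/(d_Y/d_P)² = 5.765/100.0 = 0.05765.
m_Y − m_P = −2.5 log₁₀(0.05765) = 3.10.

3.10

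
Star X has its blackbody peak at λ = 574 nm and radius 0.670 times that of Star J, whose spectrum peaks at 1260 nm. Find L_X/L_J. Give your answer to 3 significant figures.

Wien's law gives T ∝ 1/λ_max, so T_X/T_J = λ_J/λ_X = 1260/574 = 2.195.
Then L ∝ R²T⁴ gives L_X/L_J = (0.670)² × (2.195)⁴ = 0.4489 × 23.22 = 10.42.

10.4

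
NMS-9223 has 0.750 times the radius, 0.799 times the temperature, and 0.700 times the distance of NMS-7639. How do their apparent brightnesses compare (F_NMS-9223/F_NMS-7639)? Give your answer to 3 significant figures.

0.468

L_NMS-9223/L_NMS-7639 = (R_NMS-9223/R_NMS-7639)²(T_NMS-9223/T_NMS-7639)⁴ = (0.750)² × (0.799)⁴ = 0.2293.
F_NMS-9223/F_NMS-7639 = (L_NMS-9223/L_NMS-7639)/(d_NMS-9223/d_NMS-7639)² = 0.2293 / (0.700)² = 0.4679.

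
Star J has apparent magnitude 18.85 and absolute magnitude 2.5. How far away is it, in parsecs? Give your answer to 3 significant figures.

m − M = 5 log₁₀(d/10 pc)
18.85 − (2.5) = 16.35 = 5 log₁₀(d/10)
d = 10 × 10^(16.35/5) = 10 × 10^3.270 = 1.862×10^4 pc.

1.86×10^4 pc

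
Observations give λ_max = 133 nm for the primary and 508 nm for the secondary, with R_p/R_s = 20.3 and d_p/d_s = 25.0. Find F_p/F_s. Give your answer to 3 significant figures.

140

Wien's law: T_p/T_s = λ_s/λ_p = 508/133 = 3.820.
L_p/L_s = (R_p/R_s)²(T_p/T_s)⁴ = (20.3)²(3.820)⁴ = 8.771×10^4.
F_p/F_s = (L_p/L_s)/(d_p/d_s)² = 8.771×10^4/(25.0)² = 140.3.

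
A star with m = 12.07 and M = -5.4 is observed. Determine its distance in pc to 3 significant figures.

3.12×10^4 pc

m − M = 5 log₁₀(d/10 pc)
12.07 − (-5.4) = 17.47 = 5 log₁₀(d/10)
d = 10 × 10^(17.47/5) = 10 × 10^3.494 = 3.119×10^4 pc.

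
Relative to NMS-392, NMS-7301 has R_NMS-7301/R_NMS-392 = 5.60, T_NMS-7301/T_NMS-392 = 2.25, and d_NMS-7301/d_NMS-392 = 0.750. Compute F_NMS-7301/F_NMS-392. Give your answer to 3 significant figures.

1.43×10^3

L_NMS-7301/L_NMS-392 = (R_NMS-7301/R_NMS-392)²(T_NMS-7301/T_NMS-392)⁴ = (5.60)² × (2.25)⁴ = 803.7.
F_NMS-7301/F_NMS-392 = (L_NMS-7301/L_NMS-392)/(d_NMS-7301/d_NMS-392)² = 803.7 / (0.750)² = 1429.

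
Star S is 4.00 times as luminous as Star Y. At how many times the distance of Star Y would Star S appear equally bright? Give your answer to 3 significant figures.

2.00

Equal flux requires L_S/d_S² = L_Y/d_Y², so d_S/d_Y = √(L_S/L_Y)
= √(4.00) = 2.000.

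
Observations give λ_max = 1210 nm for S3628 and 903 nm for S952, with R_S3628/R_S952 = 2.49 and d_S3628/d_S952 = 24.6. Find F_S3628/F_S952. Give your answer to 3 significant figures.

0.00318

Wien's law: T_S3628/T_S952 = λ_S952/λ_S3628 = 903/1210 = 0.7463.
L_S3628/L_S952 = (R_S3628/R_S952)²(T_S3628/T_S952)⁴ = (2.49)²(0.7463)⁴ = 1.923.
F_S3628/F_S952 = (L_S3628/L_S952)/(d_S3628/d_S952)² = 1.923/(24.6)² = 0.003178.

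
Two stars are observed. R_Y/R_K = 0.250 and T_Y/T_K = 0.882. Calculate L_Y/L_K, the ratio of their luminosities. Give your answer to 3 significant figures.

0.0378

From the Stefan–Boltzmann law, L ∝ R²T⁴, so
L_Y/L_K = (R_Y/R_K)² (T_Y/T_K)⁴ = (0.250)² × (0.882)⁴ = 0.06250 × 0.6052 = 0.03782.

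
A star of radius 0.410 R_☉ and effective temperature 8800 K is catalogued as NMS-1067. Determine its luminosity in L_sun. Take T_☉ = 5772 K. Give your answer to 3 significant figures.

0.908 L_sun

L/L_☉ = (R/R_☉)² (T/T_☉)⁴ = (0.410)² × (8800/5772)⁴
       = 0.1681 × (1.525)⁴ = 0.1681 × 5.403 = 0.9082.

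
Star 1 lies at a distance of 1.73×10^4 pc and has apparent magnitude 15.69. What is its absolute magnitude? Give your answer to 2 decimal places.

-0.50

M = m − 5 log₁₀(d/10 pc) = 15.69 − 5 log₁₀(1.73×10^4/10)
  = 15.69 − 5 × 3.238 = 15.69 − 16.19 = -0.50.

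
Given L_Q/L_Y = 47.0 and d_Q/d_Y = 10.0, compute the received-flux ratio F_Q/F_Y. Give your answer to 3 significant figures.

F = L/(4πd²), so F_Q/F_Y = (L_Q/L_Y) / (d_Q/d_Y)²
= 47.0 / (10.0)² = 47.0 / 100.0 = 0.4700.

0.470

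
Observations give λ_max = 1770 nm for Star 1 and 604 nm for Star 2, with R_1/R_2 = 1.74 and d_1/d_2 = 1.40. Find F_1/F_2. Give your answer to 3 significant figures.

Wien's law: T_1/T_2 = λ_2/λ_1 = 604/1770 = 0.3412.
L_1/L_2 = (R_1/R_2)²(T_1/T_2)⁴ = (1.74)²(0.3412)⁴ = 0.04105.
F_1/F_2 = (L_1/L_2)/(d_1/d_2)² = 0.04105/(1.40)² = 0.02095.

0.0209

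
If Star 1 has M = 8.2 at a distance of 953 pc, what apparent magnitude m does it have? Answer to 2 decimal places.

18.10

m = M + 5 log₁₀(d/10 pc) = 8.2 + 5 log₁₀(953/10)
  = 8.2 + 5 × 1.979 = 8.2 + 9.90 = 18.10.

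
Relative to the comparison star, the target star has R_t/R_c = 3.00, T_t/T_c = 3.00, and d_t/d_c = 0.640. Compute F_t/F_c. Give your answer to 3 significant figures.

L_t/L_c = (R_t/R_c)²(T_t/T_c)⁴ = (3.00)² × (3.00)⁴ = 729.0.
F_t/F_c = (L_t/L_c)/(d_t/d_c)² = 729.0 / (0.640)² = 1780.

1.78×10^3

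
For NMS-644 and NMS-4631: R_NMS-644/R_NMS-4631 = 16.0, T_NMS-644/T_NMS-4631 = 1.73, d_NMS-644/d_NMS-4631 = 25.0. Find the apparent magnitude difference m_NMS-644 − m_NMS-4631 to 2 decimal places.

L_NMS-644/L_NMS-4631 = (16.0)²(1.73)⁴ = 2293.
F_NMS-644/F_NMS-4631 = (L_NMS-644/L_NMS-4631)/(d_NMS-644/d_NMS-4631)² = 2293/625.0 = 3.669.
m_NMS-644 − m_NMS-4631 = −2.5 log₁₀(3.669) = -1.41.

-1.41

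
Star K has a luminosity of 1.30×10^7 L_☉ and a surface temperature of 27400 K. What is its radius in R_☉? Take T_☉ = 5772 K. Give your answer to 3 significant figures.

160 R_☉

R/R_☉ = √(L/L_☉) / (T/T_☉)² = √(1.30×10^7) / (4.747)²
       = 3606 / 22.53 = 160.0.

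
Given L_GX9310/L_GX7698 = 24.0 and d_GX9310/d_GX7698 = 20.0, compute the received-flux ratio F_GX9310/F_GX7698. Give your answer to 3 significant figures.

0.0600

F = L/(4πd²), so F_GX9310/F_GX7698 = (L_GX9310/L_GX7698) / (d_GX9310/d_GX7698)²
= 24.0 / (20.0)² = 24.0 / 400.0 = 0.06000.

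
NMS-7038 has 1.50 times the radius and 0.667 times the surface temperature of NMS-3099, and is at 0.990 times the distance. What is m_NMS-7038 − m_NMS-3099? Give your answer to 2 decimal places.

L_NMS-7038/L_NMS-3099 = (1.50)²(0.667)⁴ = 0.4453.
F_NMS-7038/F_NMS-3099 = (L_NMS-7038/L_NMS-3099)/(d_NMS-7038/d_NMS-3099)² = 0.4453/0.9801 = 0.4544.
m_NMS-7038 − m_NMS-3099 = −2.5 log₁₀(0.4544) = 0.86.

0.86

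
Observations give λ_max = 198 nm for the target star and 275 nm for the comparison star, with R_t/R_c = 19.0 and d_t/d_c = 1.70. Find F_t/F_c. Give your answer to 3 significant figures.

Wien's law: T_t/T_c = λ_c/λ_t = 275/198 = 1.389.
L_t/L_c = (R_t/R_c)²(T_t/T_c)⁴ = (19.0)²(1.389)⁴ = 1343.
F_t/F_c = (L_t/L_c)/(d_t/d_c)² = 1343/(1.70)² = 464.8.

465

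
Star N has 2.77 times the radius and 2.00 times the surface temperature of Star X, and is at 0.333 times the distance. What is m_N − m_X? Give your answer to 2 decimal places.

L_N/L_X = (2.77)²(2.00)⁴ = 122.8.
F_N/F_X = (L_N/L_X)/(d_N/d_X)² = 122.8/0.1109 = 1107.
m_N − m_X = −2.5 log₁₀(1107) = -7.61.

-7.61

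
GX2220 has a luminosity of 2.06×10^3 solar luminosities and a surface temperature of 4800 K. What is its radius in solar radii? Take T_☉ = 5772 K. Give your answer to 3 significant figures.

R/R_☉ = √(L/L_☉) / (T/T_☉)² = √(2.06×10^3) / (0.8316)²
       = 45.39 / 0.6916 = 65.63.

65.6 solar radii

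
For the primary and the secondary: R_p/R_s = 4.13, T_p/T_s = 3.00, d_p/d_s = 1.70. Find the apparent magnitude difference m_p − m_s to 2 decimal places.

L_p/L_s = (4.13)²(3.00)⁴ = 1382.
F_p/F_s = (L_p/L_s)/(d_p/d_s)² = 1382/2.890 = 478.1.
m_p − m_s = −2.5 log₁₀(478.1) = -6.70.

-6.70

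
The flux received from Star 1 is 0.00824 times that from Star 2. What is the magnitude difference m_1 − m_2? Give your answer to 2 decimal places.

5.21

m_1 − m_2 = −2.5 log₁₀(F_1/F_2) = −2.5 log₁₀(0.00824) = −2.5 × (-2.084) = 5.210.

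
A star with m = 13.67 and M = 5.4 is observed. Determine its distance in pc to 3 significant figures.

451 pc

m − M = 5 log₁₀(d/10 pc)
13.67 − (5.4) = 8.27 = 5 log₁₀(d/10)
d = 10 × 10^(8.27/5) = 10 × 10^1.654 = 450.8 pc.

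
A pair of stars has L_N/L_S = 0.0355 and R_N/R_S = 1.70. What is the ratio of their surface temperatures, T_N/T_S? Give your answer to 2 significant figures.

0.33

L ∝ R²T⁴ gives T ∝ (L/R²)^(1/4), so
T_N/T_S = (0.0355 / 1.70²)^(1/4) = (0.01228)^(1/4) = 0.3329.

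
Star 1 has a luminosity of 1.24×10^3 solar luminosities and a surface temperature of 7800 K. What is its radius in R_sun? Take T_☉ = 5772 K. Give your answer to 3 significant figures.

R/R_☉ = √(L/L_☉) / (T/T_☉)² = √(1.24×10^3) / (1.351)²
       = 35.21 / 1.826 = 19.28.

19.3 R_sun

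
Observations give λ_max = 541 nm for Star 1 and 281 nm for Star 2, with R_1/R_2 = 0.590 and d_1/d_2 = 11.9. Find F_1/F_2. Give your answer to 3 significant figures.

Wien's law: T_1/T_2 = λ_2/λ_1 = 281/541 = 0.5194.
L_1/L_2 = (R_1/R_2)²(T_1/T_2)⁴ = (0.590)²(0.5194)⁴ = 0.02534.
F_1/F_2 = (L_1/L_2)/(d_1/d_2)² = 0.02534/(11.9)² = 1.789×10^-4.

1.79×10^-4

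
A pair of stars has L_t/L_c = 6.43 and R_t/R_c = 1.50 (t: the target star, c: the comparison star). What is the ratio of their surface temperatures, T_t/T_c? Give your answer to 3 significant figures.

L ∝ R²T⁴ gives T ∝ (L/R²)^(1/4), so
T_t/T_c = (6.43 / 1.50²)^(1/4) = (2.858)^(1/4) = 1.300.

1.30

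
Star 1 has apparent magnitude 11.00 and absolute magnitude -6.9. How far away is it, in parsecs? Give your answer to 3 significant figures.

m − M = 5 log₁₀(d/10 pc)
11.00 − (-6.9) = 17.90 = 5 log₁₀(d/10)
d = 10 × 10^(17.90/5) = 10 × 10^3.580 = 3.802×10^4 pc.

3.80×10^4 pc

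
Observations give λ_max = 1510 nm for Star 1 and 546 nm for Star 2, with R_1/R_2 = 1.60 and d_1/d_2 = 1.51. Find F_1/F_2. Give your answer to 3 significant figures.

0.0192

Wien's law: T_1/T_2 = λ_2/λ_1 = 546/1510 = 0.3616.
L_1/L_2 = (R_1/R_2)²(T_1/T_2)⁴ = (1.60)²(0.3616)⁴ = 0.04376.
F_1/F_2 = (L_1/L_2)/(d_1/d_2)² = 0.04376/(1.51)² = 0.01919.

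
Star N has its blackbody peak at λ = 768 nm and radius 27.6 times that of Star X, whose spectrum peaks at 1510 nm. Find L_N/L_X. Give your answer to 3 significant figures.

Wien's law gives T ∝ 1/λ_max, so T_N/T_X = λ_X/λ_N = 1510/768 = 1.966.
Then L ∝ R²T⁴ gives L_N/L_X = (27.6)² × (1.966)⁴ = 761.8 × 14.94 = 1.138×10^4.

1.14×10^4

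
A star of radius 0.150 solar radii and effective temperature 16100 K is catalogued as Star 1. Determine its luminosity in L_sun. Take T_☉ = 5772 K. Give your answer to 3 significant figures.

1.36 L_sun

L/L_☉ = (R/R_☉)² (T/T_☉)⁴ = (0.150)² × (16100/5772)⁴
       = 0.02250 × (2.789)⁴ = 0.02250 × 60.53 = 1.362.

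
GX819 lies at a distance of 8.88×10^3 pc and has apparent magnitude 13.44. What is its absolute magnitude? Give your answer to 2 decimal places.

-1.30

M = m − 5 log₁₀(d/10 pc) = 13.44 − 5 log₁₀(8.88×10^3/10)
  = 13.44 − 5 × 2.948 = 13.44 − 14.74 = -1.30.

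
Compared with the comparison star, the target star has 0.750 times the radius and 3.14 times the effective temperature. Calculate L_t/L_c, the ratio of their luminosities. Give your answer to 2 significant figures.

From the Stefan–Boltzmann law, L ∝ R²T⁴, so
L_t/L_c = (R_t/R_c)² (T_t/T_c)⁴ = (0.750)² × (3.14)⁴ = 0.5625 × 97.21 = 54.68.

55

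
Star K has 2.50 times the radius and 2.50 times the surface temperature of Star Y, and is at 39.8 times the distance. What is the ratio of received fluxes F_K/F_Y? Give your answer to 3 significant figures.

0.154

L_K/L_Y = (R_K/R_Y)²(T_K/T_Y)⁴ = (2.50)² × (2.50)⁴ = 244.1.
F_K/F_Y = (L_K/L_Y)/(d_K/d_Y)² = 244.1 / (39.8)² = 0.1541.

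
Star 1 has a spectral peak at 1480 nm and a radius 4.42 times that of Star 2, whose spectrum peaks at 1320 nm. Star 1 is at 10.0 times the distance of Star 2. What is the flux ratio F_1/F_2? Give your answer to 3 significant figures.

0.124

Wien's law: T_1/T_2 = λ_2/λ_1 = 1320/1480 = 0.8919.
L_1/L_2 = (R_1/R_2)²(T_1/T_2)⁴ = (4.42)²(0.8919)⁴ = 12.36.
F_1/F_2 = (L_1/L_2)/(d_1/d_2)² = 12.36/(10.0)² = 0.1236.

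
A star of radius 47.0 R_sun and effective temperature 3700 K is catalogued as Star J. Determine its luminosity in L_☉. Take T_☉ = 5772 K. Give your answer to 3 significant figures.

L/L_☉ = (R/R_☉)² (T/T_☉)⁴ = (47.0)² × (3700/5772)⁴
       = 2209 × (0.6410)⁴ = 2209 × 0.1689 = 373.0.

373 L_☉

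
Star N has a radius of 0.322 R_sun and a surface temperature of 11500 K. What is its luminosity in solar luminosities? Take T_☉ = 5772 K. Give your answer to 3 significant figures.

L/L_☉ = (R/R_☉)² (T/T_☉)⁴ = (0.322)² × (11500/5772)⁴
       = 0.1037 × (1.992)⁴ = 0.1037 × 15.76 = 1.634.

1.63 solar luminosities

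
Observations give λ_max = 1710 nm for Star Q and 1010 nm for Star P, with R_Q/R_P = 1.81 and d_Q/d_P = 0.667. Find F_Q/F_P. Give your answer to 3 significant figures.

0.896

Wien's law: T_Q/T_P = λ_P/λ_Q = 1010/1710 = 0.5906.
L_Q/L_P = (R_Q/R_P)²(T_Q/T_P)⁴ = (1.81)²(0.5906)⁴ = 0.3987.
F_Q/F_P = (L_Q/L_P)/(d_Q/d_P)² = 0.3987/(0.667)² = 0.8962.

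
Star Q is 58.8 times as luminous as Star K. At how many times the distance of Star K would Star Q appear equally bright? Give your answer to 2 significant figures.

7.7

Equal flux requires L_Q/d_Q² = L_K/d_K², so d_Q/d_K = √(L_Q/L_K)
= √(58.8) = 7.668.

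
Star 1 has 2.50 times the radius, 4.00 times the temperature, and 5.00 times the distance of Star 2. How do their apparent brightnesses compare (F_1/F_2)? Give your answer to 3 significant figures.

64.0

L_1/L_2 = (R_1/R_2)²(T_1/T_2)⁴ = (2.50)² × (4.00)⁴ = 1600.
F_1/F_2 = (L_1/L_2)/(d_1/d_2)² = 1600 / (5.00)² = 64.00.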